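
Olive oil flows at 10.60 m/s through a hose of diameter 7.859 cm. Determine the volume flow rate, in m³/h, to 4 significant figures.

Q = 185.1 m³/h

Q = A·v = 0.004851 m² × 10.60 m/s = 0.05142 m³/s.
Converting: 0.05142 m³/s × 3600 = 185.1 m³/h.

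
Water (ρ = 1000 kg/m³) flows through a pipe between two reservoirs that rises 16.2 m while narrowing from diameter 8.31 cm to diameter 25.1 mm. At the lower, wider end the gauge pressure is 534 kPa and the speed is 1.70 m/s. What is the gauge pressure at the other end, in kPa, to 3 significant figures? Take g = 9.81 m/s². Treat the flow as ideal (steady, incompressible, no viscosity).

By continuity, v₂ = v₁·A₁/A₂ = 1.70·(54.2/4.95) = 18.6 m/s.
Energy conservation along the streamline gives P₂ = P₁ − ½ρ(v₂² − v₁²) − ρg(h₂ − h₁).
P₂ = 534000 + ½·1000·(1.70² − 18.6²) − 1000·9.81·(+16.2) = 534000 + (-172000) − (159000) = 203000 Pa.

P₂ = 203 kPa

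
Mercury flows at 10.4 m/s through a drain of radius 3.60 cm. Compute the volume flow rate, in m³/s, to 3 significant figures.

Q = A·v = 0.00407 m² × 10.4 m/s = 0.0423 m³/s.

0.0423 m³/s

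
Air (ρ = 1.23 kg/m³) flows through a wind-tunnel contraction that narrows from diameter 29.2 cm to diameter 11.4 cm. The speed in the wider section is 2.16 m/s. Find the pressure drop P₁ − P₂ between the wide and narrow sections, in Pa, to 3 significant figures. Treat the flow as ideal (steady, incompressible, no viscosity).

Continuity gives A₁v₁ = A₂v₂, so v₂ = (670 cm²)/(102 cm²) × 2.16 m/s = 14.2 m/s.
With no height change, Bernoulli's equation is P₁ + ½ρv₁² = P₂ + ½ρv₂².
P₁ − P₂ = ½·1.23·(14.2² − 2.16²) = ½·1.23·196 = 121 Pa.

ΔP ≈ 121 Pa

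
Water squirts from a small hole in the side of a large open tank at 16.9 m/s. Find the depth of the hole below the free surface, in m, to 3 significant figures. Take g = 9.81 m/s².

h ≈ 14.6 m

Torricelli: v = √(2gh), so h = v²/(2g).
h = 16.9²/(2·9.81) = 286/19.62 = 14.6 m.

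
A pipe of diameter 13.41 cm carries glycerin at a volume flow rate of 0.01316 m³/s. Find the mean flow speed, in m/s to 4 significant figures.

Q = 0.01316 m³/s = 0.01316 m³/s.
v = Q/A = 0.01316 / 0.01412 = 0.9318 m/s.

0.9318 m/s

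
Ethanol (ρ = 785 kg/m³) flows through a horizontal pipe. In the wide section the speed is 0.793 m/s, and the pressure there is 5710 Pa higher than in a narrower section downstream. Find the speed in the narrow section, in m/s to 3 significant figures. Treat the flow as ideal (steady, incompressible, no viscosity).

With h₁ = h₂, rearranging Bernoulli gives v₂ = √(v₁² + 2ΔP/ρ).
v₂ = √(0.793² + 2·5710/785) = √(0.629 + 14.5) = 3.90 m/s.

v₂ ≈ 3.90 m/s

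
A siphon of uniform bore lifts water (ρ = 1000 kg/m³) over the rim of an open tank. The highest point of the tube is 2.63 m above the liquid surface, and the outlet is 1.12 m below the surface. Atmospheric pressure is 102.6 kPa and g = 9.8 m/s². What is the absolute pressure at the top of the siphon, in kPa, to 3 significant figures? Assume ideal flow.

Bernoulli surface→outlet gives ½v² = g·h_out, so v = √(2·9.8·1.12) = 4.69 m/s.
Continuity keeps v the same throughout the tube; from surface to crest, P_atm + 0 = P_top + ½ρv² + ρg·h_top.
P_top = 102600 − ½·1000·4.69² − 1000·9.8·2.63 = 65800 Pa.

P_top = 65.8 kPa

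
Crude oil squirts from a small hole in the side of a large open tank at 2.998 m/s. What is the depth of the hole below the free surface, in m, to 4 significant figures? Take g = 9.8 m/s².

h ≈ 0.4586 m

Inverting v = √(2gh) gives h = v² / 2g.
h = 2.998²/(2·9.8) = 8.988/19.60 = 0.4586 m.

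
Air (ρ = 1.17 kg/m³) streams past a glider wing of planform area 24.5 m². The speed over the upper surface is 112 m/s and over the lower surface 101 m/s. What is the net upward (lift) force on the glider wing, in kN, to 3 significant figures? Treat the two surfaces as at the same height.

F = 33.6 kN

With equal heights on the two surfaces, Bernoulli gives P_lower − P_upper = ½ρ(v_upper² − v_lower²).
ΔP = ½·1.17·(112² − 101²) = 1370 Pa.
Lift = ΔP · A = 1370 × 24.5 = 33600 N.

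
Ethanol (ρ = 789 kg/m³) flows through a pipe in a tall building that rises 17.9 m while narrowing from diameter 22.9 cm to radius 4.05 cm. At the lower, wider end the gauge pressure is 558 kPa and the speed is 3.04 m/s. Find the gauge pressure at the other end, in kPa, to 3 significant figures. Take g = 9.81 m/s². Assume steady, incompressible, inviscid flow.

Mass conservation (A₁v₁ = A₂v₂) gives v₂ = 3.04 × 412/51.5 = 24.3 m/s.
Applying Bernoulli between the two ends and solving for P₂: P₂ = P₁ + ½ρ(v₁² − v₂²) − ρgΔh.
P₂ = 558000 + ½·789·(3.04² − 24.3²) − 789·9.81·(+17.9) = 558000 + (-229000) − (139000) = 190000 Pa.

P₂ = 190 kPa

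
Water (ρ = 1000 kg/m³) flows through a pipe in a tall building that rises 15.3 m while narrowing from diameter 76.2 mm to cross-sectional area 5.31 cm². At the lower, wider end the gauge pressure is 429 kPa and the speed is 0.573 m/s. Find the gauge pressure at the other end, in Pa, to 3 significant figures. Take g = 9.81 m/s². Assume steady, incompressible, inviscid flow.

P₂ ≈ 267000 Pa

Continuity gives A₁v₁ = A₂v₂, so v₂ = (45.6 cm²)/(5.31 cm²) × 0.573 m/s = 4.92 m/s.
Energy conservation along the streamline gives P₂ = P₁ − ½ρ(v₂² − v₁²) − ρg(h₂ − h₁).
P₂ = 429000 + ½·1000·(0.573² − 4.92²) − 1000·9.81·(+15.3) = 429000 + (-11900) − (150000) = 267000 Pa.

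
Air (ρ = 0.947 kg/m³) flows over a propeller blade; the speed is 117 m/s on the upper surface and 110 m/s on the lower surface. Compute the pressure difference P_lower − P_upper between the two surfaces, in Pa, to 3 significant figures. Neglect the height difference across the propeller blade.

The pressure is lower where the speed is higher: ΔP = ½ρ(v_up² − v_low²).
ΔP = ½·0.947·(117² − 110²) = 752 Pa.

ΔP = 752 Pa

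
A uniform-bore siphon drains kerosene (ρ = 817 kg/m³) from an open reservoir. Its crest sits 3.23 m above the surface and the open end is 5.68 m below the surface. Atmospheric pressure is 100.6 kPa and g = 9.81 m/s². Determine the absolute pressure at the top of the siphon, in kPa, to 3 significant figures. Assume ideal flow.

P_top ≈ 29.2 kPa

From the surface to the outlet (both open to atmosphere, surface at rest): v = √(2g·h_out) = √(2·9.81·5.68) = 10.6 m/s.
With constant cross-section the crest speed equals v; applying Bernoulli from the surface up to the crest, P_top = P_atm − ½ρv² − ρg·h_top.
P_top = 100600 − ½·817·10.6² − 817·9.81·3.23 = 29200 Pa.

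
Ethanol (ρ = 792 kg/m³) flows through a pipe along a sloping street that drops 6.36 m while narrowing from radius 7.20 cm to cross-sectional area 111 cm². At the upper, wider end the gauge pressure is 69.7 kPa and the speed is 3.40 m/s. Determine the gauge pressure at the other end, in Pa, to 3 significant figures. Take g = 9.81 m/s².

Mass conservation (A₁v₁ = A₂v₂) gives v₂ = 3.40 × 163/111 = 4.99 m/s.
Energy conservation along the streamline gives P₂ = P₁ − ½ρ(v₂² − v₁²) − ρg(h₂ − h₁).
P₂ = 69700 + ½·792·(3.40² − 4.99²) − 792·9.81·(−6.36) = 69700 + (-5280) − (-49400) = 114000 Pa.

P₂ ≈ 114000 Pa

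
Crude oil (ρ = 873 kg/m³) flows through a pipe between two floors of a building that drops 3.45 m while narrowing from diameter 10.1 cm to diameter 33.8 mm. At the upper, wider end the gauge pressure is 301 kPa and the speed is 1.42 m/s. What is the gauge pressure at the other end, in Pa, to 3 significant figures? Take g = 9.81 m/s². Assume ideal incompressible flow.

By continuity, v₂ = v₁·A₁/A₂ = 1.42·(80.1/8.97) = 12.7 m/s.
Bernoulli: P₁ + ½ρv₁² + ρg h₁ = P₂ + ½ρv₂² + ρg h₂, so P₂ = P₁ + ½ρ(v₁² − v₂²) − ρg(h₂ − h₁).
P₂ = 301000 + ½·873·(1.42² − 12.7²) − 873·9.81·(−3.45) = 301000 + (-69300) − (-29500) = 261000 Pa.

261000 Pa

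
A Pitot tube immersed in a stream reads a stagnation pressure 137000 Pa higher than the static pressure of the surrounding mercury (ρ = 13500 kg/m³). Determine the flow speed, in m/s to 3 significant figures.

v ≈ 4.51 m/s

The dynamic pressure equals the rise in static pressure at the stagnation point: ΔP = ½ρv².
v = √(2ΔP/ρ) = √(2·137000/13500) = 4.51 m/s.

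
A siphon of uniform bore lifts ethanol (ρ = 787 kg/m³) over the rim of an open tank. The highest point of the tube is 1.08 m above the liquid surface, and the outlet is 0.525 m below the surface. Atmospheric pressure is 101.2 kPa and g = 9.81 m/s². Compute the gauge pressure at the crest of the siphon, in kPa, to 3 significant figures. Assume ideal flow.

From the surface to the outlet (both open to atmosphere, surface at rest): v = √(2g·h_out) = √(2·9.81·0.525) = 3.21 m/s.
Continuity keeps v the same throughout the tube; from surface to crest, P_atm + 0 = P_top + ½ρv² + ρg·h_top.
P_top = 101200 − ½·787·3.21² − 787·9.81·1.08 = 88800 Pa. So P_gauge = P_top − P_atm = -12400 Pa.

P_gauge ≈ -12.4 kPa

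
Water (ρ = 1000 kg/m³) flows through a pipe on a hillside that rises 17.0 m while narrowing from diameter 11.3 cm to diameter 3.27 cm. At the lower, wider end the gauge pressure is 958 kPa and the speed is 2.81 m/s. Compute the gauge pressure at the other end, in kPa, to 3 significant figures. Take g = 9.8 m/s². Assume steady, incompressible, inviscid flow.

P₂ ≈ 232 kPa

By continuity, v₂ = v₁·A₁/A₂ = 2.81·(100/8.40) = 33.6 m/s.
Bernoulli: P₁ + ½ρv₁² + ρg h₁ = P₂ + ½ρv₂² + ρg h₂, so P₂ = P₁ + ½ρ(v₁² − v₂²) − ρg(h₂ − h₁).
P₂ = 958000 + ½·1000·(2.81² − 33.6²) − 1000·9.8·(+17.0) = 958000 + (-559000) − (167000) = 232000 Pa.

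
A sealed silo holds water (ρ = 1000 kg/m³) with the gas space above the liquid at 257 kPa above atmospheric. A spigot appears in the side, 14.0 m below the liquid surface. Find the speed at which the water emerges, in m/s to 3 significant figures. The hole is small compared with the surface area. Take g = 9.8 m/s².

v ≈ 28.1 m/s

Take point 1 at the surface (v₁ ≈ 0) and point 2 at the hole (at atmospheric pressure). Bernoulli: P₁ + ρg h = P_atm + ½ρv₂².
With P₁ − P_atm = 257000 Pa, v₂ = √(2gh + 2ΔP/ρ) = √(2·9.8·14.0 + 2·257000/1000) = 28.1 m/s.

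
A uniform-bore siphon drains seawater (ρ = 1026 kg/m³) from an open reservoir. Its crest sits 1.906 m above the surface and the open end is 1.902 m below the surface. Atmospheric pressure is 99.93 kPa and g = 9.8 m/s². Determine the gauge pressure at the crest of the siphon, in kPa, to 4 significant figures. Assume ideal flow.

P_gauge ≈ -38.29 kPa

Bernoulli surface→outlet gives ½v² = g·h_out, so v = √(2·9.8·1.902) = 6.106 m/s.
With constant cross-section the crest speed equals v; applying Bernoulli from the surface up to the crest, P_top = P_atm − ½ρv² − ρg·h_top.
P_top = 99930 − ½·1026·6.106² − 1026·9.8·1.906 = 61640 Pa. So P_gauge = P_top − P_atm = -38290 Pa.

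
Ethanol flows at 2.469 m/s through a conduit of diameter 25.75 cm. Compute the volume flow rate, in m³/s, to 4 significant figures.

Q = A·v = 0.05208 m² × 2.469 m/s = 0.1286 m³/s.

Q = 0.1286 m³/s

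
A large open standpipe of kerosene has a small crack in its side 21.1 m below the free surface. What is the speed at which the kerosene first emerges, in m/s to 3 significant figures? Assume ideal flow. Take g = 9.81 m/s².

Torricelli's result v = √(2gh) gives v = √(2·9.81·21.1) = 20.3 m/s.

20.3 m/s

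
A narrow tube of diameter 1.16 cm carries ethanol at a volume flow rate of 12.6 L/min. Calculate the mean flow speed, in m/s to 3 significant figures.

Q = 12.6 L/min = 0.000210 m³/s.
v = Q/A = 0.000210 / 0.000106 = 1.99 m/s.

v = 1.99 m/s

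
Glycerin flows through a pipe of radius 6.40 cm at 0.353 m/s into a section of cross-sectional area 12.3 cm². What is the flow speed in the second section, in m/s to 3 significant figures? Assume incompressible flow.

Continuity gives A₁v₁ = A₂v₂, so v₂ = (129 cm²)/(12.3 cm²) × 0.353 m/s = 3.69 m/s.

3.69 m/s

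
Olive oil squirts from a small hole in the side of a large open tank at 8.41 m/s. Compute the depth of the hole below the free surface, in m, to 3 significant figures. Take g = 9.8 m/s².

3.61 m

For a small hole in a large open tank, ½v² = gh, giving h = v²/(2g).
h = 8.41²/(2·9.8) = 70.7/19.60 = 3.61 m.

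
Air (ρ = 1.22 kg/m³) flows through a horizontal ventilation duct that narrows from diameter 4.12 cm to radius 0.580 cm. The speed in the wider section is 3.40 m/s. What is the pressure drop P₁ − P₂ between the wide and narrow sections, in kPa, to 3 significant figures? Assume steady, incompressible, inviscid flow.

ΔP ≈ 1.12 kPa

Continuity gives A₁v₁ = A₂v₂, so v₂ = (13.3 cm²)/(1.06 cm²) × 3.40 m/s = 42.9 m/s.
Bernoulli (h₁ = h₂): P₁ − P₂ = ½ρ(v₂² − v₁²).
P₁ − P₂ = ½·1.22·(42.9² − 3.40²) = ½·1.22·1830 = 1120 Pa.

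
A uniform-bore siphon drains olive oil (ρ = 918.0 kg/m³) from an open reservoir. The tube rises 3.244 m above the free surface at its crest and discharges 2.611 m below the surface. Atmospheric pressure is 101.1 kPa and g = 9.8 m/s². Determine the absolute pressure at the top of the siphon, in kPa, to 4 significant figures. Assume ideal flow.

Bernoulli surface→outlet gives ½v² = g·h_out, so v = √(2·9.8·2.611) = 7.154 m/s.
With constant cross-section the crest speed equals v; applying Bernoulli from the surface up to the crest, P_top = P_atm − ½ρv² − ρg·h_top.
P_top = 101100 − ½·918.0·7.154² − 918.0·9.8·3.244 = 48430 Pa.

48.43 kPa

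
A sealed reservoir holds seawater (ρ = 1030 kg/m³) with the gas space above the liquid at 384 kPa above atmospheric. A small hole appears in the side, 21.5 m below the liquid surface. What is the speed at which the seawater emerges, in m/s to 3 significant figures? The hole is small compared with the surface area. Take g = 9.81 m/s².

v = 34.2 m/s

Take point 1 at the surface (v₁ ≈ 0) and point 2 at the hole (at atmospheric pressure). Bernoulli: P₁ + ρg h = P_atm + ½ρv₂².
With P₁ − P_atm = 384000 Pa, v₂ = √(2gh + 2ΔP/ρ) = √(2·9.81·21.5 + 2·384000/1030) = 34.2 m/s.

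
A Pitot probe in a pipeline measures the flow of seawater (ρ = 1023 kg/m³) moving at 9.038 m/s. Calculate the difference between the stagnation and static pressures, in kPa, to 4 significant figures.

At the stagnation point the flow is brought to rest, so Bernoulli gives P_stag − P_static = ½ρv².
ΔP = ½·1023·9.038² = 41780 Pa.

ΔP ≈ 41.78 kPa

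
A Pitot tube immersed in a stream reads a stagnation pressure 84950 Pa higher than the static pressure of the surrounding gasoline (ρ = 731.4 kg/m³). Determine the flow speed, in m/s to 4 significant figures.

v ≈ 15.24 m/s

The dynamic pressure equals the rise in static pressure at the stagnation point: ΔP = ½ρv².
v = √(2ΔP/ρ) = √(2·84950/731.4) = 15.24 m/s.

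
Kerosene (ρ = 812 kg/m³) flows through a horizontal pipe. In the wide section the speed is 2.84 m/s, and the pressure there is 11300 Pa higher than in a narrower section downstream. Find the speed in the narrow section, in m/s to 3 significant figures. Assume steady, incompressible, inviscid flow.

Horizontal Bernoulli: P₁ + ½ρv₁² = P₂ + ½ρv₂², so v₂² = v₁² + 2(P₁ − P₂)/ρ.
v₂ = √(2.84² + 2·11300/812) = √(8.07 + 27.8) = 5.99 m/s.

v₂ ≈ 5.99 m/s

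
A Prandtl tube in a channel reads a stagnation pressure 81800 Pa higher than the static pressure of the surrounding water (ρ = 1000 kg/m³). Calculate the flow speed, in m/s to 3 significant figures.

The dynamic pressure equals the rise in static pressure at the stagnation point: ΔP = ½ρv².
v = √(2ΔP/ρ) = √(2·81800/1000) = 12.8 m/s.

v = 12.8 m/s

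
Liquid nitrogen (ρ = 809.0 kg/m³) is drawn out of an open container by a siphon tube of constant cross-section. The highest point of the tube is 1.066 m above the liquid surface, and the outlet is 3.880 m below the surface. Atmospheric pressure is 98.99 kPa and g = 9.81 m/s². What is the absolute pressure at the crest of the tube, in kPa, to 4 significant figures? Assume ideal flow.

P_top ≈ 59.74 kPa

Bernoulli surface→outlet gives ½v² = g·h_out, so v = √(2·9.81·3.880) = 8.725 m/s.
With constant cross-section the crest speed equals v; applying Bernoulli from the surface up to the crest, P_top = P_atm − ½ρv² − ρg·h_top.
P_top = 98990 − ½·809.0·8.725² − 809.0·9.81·1.066 = 59740 Pa.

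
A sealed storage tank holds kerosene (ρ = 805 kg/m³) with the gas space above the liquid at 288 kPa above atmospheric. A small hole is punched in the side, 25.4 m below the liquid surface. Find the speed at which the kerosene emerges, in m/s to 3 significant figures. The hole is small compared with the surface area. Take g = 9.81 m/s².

Take point 1 at the surface (v₁ ≈ 0) and point 2 at the hole (at atmospheric pressure). Bernoulli: P₁ + ρg h = P_atm + ½ρv₂².
With P₁ − P_atm = 288000 Pa, v₂ = √(2gh + 2ΔP/ρ) = √(2·9.81·25.4 + 2·288000/805) = 34.8 m/s.

v ≈ 34.8 m/s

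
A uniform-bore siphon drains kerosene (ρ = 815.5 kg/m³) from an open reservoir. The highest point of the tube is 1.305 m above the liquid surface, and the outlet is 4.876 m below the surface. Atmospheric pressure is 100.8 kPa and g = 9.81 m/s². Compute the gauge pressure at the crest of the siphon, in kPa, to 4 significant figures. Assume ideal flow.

P_gauge ≈ -49.45 kPa

From the surface to the outlet (both open to atmosphere, surface at rest): v = √(2g·h_out) = √(2·9.81·4.876) = 9.781 m/s.
With constant cross-section the crest speed equals v; applying Bernoulli from the surface up to the crest, P_top = P_atm − ½ρv² − ρg·h_top.
P_top = 100800 − ½·815.5·9.781² − 815.5·9.81·1.305 = 51350 Pa. So P_gauge = P_top − P_atm = -49450 Pa.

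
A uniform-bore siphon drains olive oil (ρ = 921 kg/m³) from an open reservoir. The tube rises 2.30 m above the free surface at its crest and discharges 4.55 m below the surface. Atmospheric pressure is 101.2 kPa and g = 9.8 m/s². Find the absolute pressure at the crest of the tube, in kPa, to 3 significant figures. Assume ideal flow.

The outlet speed comes from Torricelli: v = √(2g·4.55) = 9.44 m/s.
With constant cross-section the crest speed equals v; applying Bernoulli from the surface up to the crest, P_top = P_atm − ½ρv² − ρg·h_top.
P_top = 101200 − ½·921·9.44² − 921·9.8·2.30 = 39400 Pa.

P_top = 39.4 kPa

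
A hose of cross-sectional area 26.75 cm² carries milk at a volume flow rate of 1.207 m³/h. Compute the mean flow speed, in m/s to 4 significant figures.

Q = 1.207 m³/h = 0.0003353 m³/s.
v = Q/A = 0.0003353 / 0.002675 = 0.1253 m/s.

0.1253 m/s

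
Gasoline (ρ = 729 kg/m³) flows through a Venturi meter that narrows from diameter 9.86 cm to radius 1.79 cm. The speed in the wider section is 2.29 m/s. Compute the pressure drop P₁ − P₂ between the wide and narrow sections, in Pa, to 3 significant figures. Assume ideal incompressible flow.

The volume flow rate is constant, so v₂ = (A₁/A₂)v₁ = (76.4/10.1)·2.29 = 17.4 m/s.
The pipe is horizontal, so Bernoulli reduces to P₁ + ½ρv₁² = P₂ + ½ρv₂².
P₁ − P₂ = ½·729·(17.4² − 2.29²) = ½·729·297 = 108000 Pa.

ΔP ≈ 108000 Pa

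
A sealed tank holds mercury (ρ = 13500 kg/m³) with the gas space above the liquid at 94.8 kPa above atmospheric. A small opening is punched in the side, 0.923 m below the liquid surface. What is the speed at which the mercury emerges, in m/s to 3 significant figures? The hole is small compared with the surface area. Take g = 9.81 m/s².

Take point 1 at the surface (v₁ ≈ 0) and point 2 at the hole (at atmospheric pressure). Bernoulli: P₁ + ρg h = P_atm + ½ρv₂².
With P₁ − P_atm = 94800 Pa, v₂ = √(2gh + 2ΔP/ρ) = √(2·9.81·0.923 + 2·94800/13500) = 5.67 m/s.

5.67 m/s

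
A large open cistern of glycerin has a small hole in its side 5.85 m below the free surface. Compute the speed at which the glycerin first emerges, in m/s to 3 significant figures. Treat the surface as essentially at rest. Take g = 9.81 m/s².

10.7 m/s

Bernoulli from surface to hole (P equal, v_surface ≈ 0): v = √(2gh) = √(2×9.81×5.85) = 10.7 m/s.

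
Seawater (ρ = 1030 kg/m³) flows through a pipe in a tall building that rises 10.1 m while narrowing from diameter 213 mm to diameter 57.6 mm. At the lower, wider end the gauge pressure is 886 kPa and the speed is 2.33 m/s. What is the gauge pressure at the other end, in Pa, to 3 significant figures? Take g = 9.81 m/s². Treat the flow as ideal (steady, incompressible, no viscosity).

P₂ ≈ 264000 Pa

Mass conservation (A₁v₁ = A₂v₂) gives v₂ = 2.33 × 356/26.1 = 31.9 m/s.
Bernoulli: P₁ + ½ρv₁² + ρg h₁ = P₂ + ½ρv₂² + ρg h₂, so P₂ = P₁ + ½ρ(v₁² − v₂²) − ρg(h₂ − h₁).
P₂ = 886000 + ½·1030·(2.33² − 31.9²) − 1030·9.81·(+10.1) = 886000 + (-520000) − (102000) = 264000 Pa.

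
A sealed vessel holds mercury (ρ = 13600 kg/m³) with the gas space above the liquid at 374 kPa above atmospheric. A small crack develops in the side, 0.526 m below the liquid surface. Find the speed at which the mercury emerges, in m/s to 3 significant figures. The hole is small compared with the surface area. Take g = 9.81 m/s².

Take point 1 at the surface (v₁ ≈ 0) and point 2 at the hole (at atmospheric pressure). Bernoulli: P₁ + ρg h = P_atm + ½ρv₂².
With P₁ − P_atm = 374000 Pa, v₂ = √(2gh + 2ΔP/ρ) = √(2·9.81·0.526 + 2·374000/13600) = 8.08 m/s.

v ≈ 8.08 m/s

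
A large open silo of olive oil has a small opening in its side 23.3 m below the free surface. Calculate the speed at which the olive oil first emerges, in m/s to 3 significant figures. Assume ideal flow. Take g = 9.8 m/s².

Torricelli's result v = √(2gh) gives v = √(2·9.8·23.3) = 21.4 m/s.

v ≈ 21.4 m/s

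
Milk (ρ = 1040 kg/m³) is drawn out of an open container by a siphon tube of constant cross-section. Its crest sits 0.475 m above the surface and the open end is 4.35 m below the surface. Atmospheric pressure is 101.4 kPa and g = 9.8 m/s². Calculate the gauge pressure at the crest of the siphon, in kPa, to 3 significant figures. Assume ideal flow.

-49.2 kPa

Bernoulli surface→outlet gives ½v² = g·h_out, so v = √(2·9.8·4.35) = 9.23 m/s.
The bore is uniform, so the speed at the crest is the same v. Bernoulli surface→crest: P_atm = P_top + ½ρv² + ρg·h_top.
P_top = 101400 − ½·1040·9.23² − 1040·9.8·0.475 = 52200 Pa. So P_gauge = P_top − P_atm = -49200 Pa.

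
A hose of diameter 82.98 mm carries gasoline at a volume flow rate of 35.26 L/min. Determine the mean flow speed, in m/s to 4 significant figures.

Q = 35.26 L/min = 0.0005877 m³/s.
v = Q/A = 0.0005877 / 0.005408 = 0.1087 m/s.

0.1087 m/s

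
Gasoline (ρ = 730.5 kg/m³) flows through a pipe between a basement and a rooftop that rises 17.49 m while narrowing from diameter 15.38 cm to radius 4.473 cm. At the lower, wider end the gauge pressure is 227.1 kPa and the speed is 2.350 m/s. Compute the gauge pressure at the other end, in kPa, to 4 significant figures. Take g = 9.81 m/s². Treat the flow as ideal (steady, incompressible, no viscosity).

86.16 kPa

By continuity, v₂ = v₁·A₁/A₂ = 2.350·(185.8/62.86) = 6.946 m/s.
Applying Bernoulli between the two ends and solving for P₂: P₂ = P₁ + ½ρ(v₁² − v₂²) − ρgΔh.
P₂ = 227100 + ½·730.5·(2.350² − 6.946²) − 730.5·9.81·(+17.49) = 227100 + (-15600) − (125300) = 86160 Pa.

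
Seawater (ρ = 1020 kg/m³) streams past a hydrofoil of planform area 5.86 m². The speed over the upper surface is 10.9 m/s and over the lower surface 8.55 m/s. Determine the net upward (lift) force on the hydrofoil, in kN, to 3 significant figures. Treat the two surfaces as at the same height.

137 kN

From P + ½ρv² = const at equal height, P_low − P_up = ½ρ(v_up² − v_low²).
ΔP = ½·1020·(10.9² − 8.55²) = 23300 Pa.
Lift = ΔP · A = 23300 × 5.86 = 137000 N.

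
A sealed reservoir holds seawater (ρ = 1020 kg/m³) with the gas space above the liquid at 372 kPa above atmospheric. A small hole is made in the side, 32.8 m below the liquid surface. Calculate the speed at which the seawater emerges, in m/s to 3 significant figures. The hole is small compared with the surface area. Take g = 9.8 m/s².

Take point 1 at the surface (v₁ ≈ 0) and point 2 at the hole (at atmospheric pressure). Bernoulli: P₁ + ρg h = P_atm + ½ρv₂².
With P₁ − P_atm = 372000 Pa, v₂ = √(2gh + 2ΔP/ρ) = √(2·9.8·32.8 + 2·372000/1020) = 37.0 m/s.

37.0 m/s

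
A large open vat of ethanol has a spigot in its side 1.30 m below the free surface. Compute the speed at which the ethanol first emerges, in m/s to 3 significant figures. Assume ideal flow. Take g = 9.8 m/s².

v ≈ 5.05 m/s

With the surface at rest and both surface and jet at atmospheric pressure, Bernoulli gives ρg h = ½ρv², so v = √(2gh) = √(2·9.8·1.30) = 5.05 m/s.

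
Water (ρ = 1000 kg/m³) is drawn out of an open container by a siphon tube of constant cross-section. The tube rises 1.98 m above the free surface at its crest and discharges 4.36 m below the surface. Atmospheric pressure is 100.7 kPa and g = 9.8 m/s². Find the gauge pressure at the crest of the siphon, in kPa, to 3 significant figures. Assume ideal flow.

Bernoulli surface→outlet gives ½v² = g·h_out, so v = √(2·9.8·4.36) = 9.24 m/s.
Continuity keeps v the same throughout the tube; from surface to crest, P_atm + 0 = P_top + ½ρv² + ρg·h_top.
P_top = 100700 − ½·1000·9.24² − 1000·9.8·1.98 = 38600 Pa. So P_gauge = P_top − P_atm = -62100 Pa.

P_gauge ≈ -62.1 kPa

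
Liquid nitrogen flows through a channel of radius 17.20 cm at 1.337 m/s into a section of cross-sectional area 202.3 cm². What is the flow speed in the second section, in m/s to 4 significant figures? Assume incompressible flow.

By continuity, v₂ = v₁·A₁/A₂ = 1.337·(929.4/202.3) = 6.142 m/s.

6.142 m/s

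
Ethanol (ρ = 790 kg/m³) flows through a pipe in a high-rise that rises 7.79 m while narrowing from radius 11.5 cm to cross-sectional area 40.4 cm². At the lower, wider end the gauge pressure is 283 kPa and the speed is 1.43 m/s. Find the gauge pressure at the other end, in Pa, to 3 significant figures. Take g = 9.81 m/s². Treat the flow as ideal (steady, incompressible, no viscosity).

Mass conservation (A₁v₁ = A₂v₂) gives v₂ = 1.43 × 415/40.4 = 14.7 m/s.
Bernoulli: P₁ + ½ρv₁² + ρg h₁ = P₂ + ½ρv₂² + ρg h₂, so P₂ = P₁ + ½ρ(v₁² − v₂²) − ρg(h₂ − h₁).
P₂ = 283000 + ½·790·(1.43² − 14.7²) − 790·9.81·(+7.79) = 283000 + (-84600) − (60400) = 138000 Pa.

P₂ ≈ 138000 Pa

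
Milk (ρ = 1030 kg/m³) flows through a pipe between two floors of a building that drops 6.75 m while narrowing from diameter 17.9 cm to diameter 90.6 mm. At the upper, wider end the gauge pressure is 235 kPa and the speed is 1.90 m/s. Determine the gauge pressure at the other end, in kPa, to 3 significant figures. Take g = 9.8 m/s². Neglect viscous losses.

P₂ ≈ 277 kPa

By continuity, v₂ = v₁·A₁/A₂ = 1.90·(252/64.5) = 7.42 m/s.
Applying Bernoulli between the two ends and solving for P₂: P₂ = P₁ + ½ρ(v₁² − v₂²) − ρgΔh.
P₂ = 235000 + ½·1030·(1.90² − 7.42²) − 1030·9.8·(−6.75) = 235000 + (-26500) − (-68100) = 277000 Pa.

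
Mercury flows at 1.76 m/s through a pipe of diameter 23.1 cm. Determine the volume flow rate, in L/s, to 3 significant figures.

Q = A·v = 0.0419 m² × 1.76 m/s = 0.0738 m³/s.
Converting: 0.0738 m³/s × 1000 = 73.8 L/s.

Q ≈ 73.8 L/s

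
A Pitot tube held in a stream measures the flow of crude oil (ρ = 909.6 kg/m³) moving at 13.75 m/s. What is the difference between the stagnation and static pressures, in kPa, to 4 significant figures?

ΔP = 85.99 kPa

The dynamic pressure equals the rise in static pressure at the stagnation point: ΔP = ½ρv².
ΔP = ½·909.6·13.75² = 85990 Pa.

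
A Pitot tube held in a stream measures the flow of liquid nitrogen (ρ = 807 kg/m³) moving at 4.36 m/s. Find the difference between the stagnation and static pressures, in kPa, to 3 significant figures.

Bernoulli between the free stream and the stagnation point: ½ρv² = P_stag − P_static.
ΔP = ½·807·4.36² = 7670 Pa.

ΔP ≈ 7.67 kPa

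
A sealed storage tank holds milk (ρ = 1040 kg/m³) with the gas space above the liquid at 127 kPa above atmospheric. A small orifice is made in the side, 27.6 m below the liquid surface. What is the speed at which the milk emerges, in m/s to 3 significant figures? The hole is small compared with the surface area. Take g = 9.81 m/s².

Take point 1 at the surface (v₁ ≈ 0) and point 2 at the hole (at atmospheric pressure). Bernoulli: P₁ + ρg h = P_atm + ½ρv₂².
With P₁ − P_atm = 127000 Pa, v₂ = √(2gh + 2ΔP/ρ) = √(2·9.81·27.6 + 2·127000/1040) = 28.0 m/s.

v ≈ 28.0 m/s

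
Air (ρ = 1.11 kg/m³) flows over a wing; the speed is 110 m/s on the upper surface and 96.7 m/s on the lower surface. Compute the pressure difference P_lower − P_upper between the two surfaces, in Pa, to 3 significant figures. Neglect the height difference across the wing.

The pressure is lower where the speed is higher: ΔP = ½ρ(v_up² − v_low²).
ΔP = ½·1.11·(110² − 96.7²) = 1530 Pa.

ΔP ≈ 1530 Pa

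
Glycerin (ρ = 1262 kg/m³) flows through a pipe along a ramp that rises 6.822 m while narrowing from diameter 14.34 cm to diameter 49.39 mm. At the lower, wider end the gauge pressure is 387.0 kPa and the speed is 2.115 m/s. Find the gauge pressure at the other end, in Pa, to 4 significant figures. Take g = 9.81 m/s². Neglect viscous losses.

The volume flow rate is constant, so v₂ = (A₁/A₂)v₁ = (161.5/19.16)·2.115 = 17.83 m/s.
Applying Bernoulli between the two ends and solving for P₂: P₂ = P₁ + ½ρ(v₁² − v₂²) − ρgΔh.
P₂ = 387000 + ½·1262·(2.115² − 17.83²) − 1262·9.81·(+6.822) = 387000 + (-197800) − (84460) = 104800 Pa.

P₂ = 104800 Pa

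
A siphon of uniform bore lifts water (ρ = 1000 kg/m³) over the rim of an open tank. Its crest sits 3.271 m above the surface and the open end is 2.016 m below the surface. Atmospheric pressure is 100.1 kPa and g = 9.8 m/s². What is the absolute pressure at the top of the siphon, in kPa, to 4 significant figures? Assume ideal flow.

48.29 kPa

From the surface to the outlet (both open to atmosphere, surface at rest): v = √(2g·h_out) = √(2·9.8·2.016) = 6.286 m/s.
Continuity keeps v the same throughout the tube; from surface to crest, P_atm + 0 = P_top + ½ρv² + ρg·h_top.
P_top = 100100 − ½·1000·6.286² − 1000·9.8·3.271 = 48290 Pa.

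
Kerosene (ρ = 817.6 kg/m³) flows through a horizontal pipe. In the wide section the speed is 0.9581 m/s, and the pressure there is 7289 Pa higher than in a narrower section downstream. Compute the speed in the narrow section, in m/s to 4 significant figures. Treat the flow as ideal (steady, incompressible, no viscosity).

4.330 m/s

Along the level pipe P + ½ρv² is conserved, hence v₂² = v₁² + 2(P₁ − P₂)/ρ.
v₂ = √(0.9581² + 2·7289/817.6) = √(0.9180 + 17.83) = 4.330 m/s.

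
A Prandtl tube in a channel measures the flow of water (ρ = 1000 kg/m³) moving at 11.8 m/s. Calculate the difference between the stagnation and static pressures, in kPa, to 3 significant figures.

At the stagnation point the flow is brought to rest, so Bernoulli gives P_stag − P_static = ½ρv².
ΔP = ½·1000·11.8² = 69600 Pa.

69.6 kPa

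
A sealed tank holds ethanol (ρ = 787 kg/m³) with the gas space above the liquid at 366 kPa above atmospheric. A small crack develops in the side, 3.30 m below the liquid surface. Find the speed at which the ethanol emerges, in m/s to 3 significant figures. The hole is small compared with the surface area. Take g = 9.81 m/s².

v = 31.5 m/s

Take point 1 at the surface (v₁ ≈ 0) and point 2 at the hole (at atmospheric pressure). Bernoulli: P₁ + ρg h = P_atm + ½ρv₂².
With P₁ − P_atm = 366000 Pa, v₂ = √(2gh + 2ΔP/ρ) = √(2·9.81·3.30 + 2·366000/787) = 31.5 m/s.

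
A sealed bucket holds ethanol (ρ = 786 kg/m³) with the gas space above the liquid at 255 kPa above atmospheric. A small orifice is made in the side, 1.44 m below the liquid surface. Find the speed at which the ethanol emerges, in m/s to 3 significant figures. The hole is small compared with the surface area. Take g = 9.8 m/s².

Take point 1 at the surface (v₁ ≈ 0) and point 2 at the hole (at atmospheric pressure). Bernoulli: P₁ + ρg h = P_atm + ½ρv₂².
With P₁ − P_atm = 255000 Pa, v₂ = √(2gh + 2ΔP/ρ) = √(2·9.8·1.44 + 2·255000/786) = 26.0 m/s.

26.0 m/s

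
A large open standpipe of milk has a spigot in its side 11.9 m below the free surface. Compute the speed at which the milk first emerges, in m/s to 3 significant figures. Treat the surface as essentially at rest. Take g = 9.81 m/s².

v = 15.3 m/s

The surface is effectively still and both ends are open, so ½v² = gh and v = √(2·9.81·11.9) = 15.3 m/s.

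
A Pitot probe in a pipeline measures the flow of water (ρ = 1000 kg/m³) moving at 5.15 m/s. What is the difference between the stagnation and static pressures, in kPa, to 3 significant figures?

ΔP ≈ 13.3 kPa

Bernoulli between the free stream and the stagnation point: ½ρv² = P_stag − P_static.
ΔP = ½·1000·5.15² = 13300 Pa.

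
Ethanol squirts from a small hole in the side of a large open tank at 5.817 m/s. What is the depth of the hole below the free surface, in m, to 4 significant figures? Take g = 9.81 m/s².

h ≈ 1.725 m

Inverting v = √(2gh) gives h = v² / 2g.
h = 5.817²/(2·9.81) = 33.84/19.62 = 1.725 m.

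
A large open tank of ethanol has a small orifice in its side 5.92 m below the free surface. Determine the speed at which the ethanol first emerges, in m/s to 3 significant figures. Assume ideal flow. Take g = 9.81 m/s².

The surface is effectively still and both ends are open, so ½v² = gh and v = √(2·9.81·5.92) = 10.8 m/s.

v ≈ 10.8 m/s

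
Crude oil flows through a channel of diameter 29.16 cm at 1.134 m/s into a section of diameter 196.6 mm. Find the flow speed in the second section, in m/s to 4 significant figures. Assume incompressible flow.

v₂ ≈ 2.495 m/s

The volume flow rate is constant, so v₂ = (A₁/A₂)v₁ = (667.8/303.6)·1.134 = 2.495 m/s.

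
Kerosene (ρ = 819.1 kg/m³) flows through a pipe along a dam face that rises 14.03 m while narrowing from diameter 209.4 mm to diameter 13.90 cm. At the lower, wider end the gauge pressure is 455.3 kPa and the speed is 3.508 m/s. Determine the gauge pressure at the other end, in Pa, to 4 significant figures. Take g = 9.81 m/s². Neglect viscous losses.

P₂ ≈ 321600 Pa

Mass conservation (A₁v₁ = A₂v₂) gives v₂ = 3.508 × 344.4/151.7 = 7.961 m/s.
Applying Bernoulli between the two ends and solving for P₂: P₂ = P₁ + ½ρ(v₁² − v₂²) − ρgΔh.
P₂ = 455300 + ½·819.1·(3.508² − 7.961²) − 819.1·9.81·(+14.03) = 455300 + (-20920) − (112700) = 321600 Pa.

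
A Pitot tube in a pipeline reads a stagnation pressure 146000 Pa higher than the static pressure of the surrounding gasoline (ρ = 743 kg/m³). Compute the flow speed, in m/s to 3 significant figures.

At the stagnation point the flow is brought to rest, so Bernoulli gives P_stag − P_static = ½ρv².
v = √(2ΔP/ρ) = √(2·146000/743) = 19.8 m/s.

v = 19.8 m/s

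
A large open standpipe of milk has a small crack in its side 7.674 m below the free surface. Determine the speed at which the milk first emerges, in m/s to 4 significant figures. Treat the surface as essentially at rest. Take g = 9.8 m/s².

v = 12.26 m/s

Torricelli's result v = √(2gh) gives v = √(2·9.8·7.674) = 12.26 m/s.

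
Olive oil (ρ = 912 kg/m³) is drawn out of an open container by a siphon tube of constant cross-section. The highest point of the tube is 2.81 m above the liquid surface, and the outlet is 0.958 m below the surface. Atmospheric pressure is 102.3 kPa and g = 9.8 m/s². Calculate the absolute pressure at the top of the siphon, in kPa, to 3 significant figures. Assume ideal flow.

P_top ≈ 68.6 kPa

From the surface to the outlet (both open to atmosphere, surface at rest): v = √(2g·h_out) = √(2·9.8·0.958) = 4.33 m/s.
With constant cross-section the crest speed equals v; applying Bernoulli from the surface up to the crest, P_top = P_atm − ½ρv² − ρg·h_top.
P_top = 102300 − ½·912·4.33² − 912·9.8·2.81 = 68600 Pa.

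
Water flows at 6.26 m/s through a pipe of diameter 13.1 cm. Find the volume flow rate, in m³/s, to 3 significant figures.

Q ≈ 0.0844 m³/s

Q = A·v = 0.0135 m² × 6.26 m/s = 0.0844 m³/s.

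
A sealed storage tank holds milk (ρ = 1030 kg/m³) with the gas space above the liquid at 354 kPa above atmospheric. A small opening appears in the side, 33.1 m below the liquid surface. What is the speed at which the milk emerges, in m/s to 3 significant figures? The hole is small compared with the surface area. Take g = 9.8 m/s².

v ≈ 36.6 m/s

Take point 1 at the surface (v₁ ≈ 0) and point 2 at the hole (at atmospheric pressure). Bernoulli: P₁ + ρg h = P_atm + ½ρv₂².
With P₁ − P_atm = 354000 Pa, v₂ = √(2gh + 2ΔP/ρ) = √(2·9.8·33.1 + 2·354000/1030) = 36.6 m/s.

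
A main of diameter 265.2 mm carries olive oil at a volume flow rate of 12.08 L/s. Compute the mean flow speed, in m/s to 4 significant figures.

Q = 12.08 L/s = 0.01208 m³/s.
v = Q/A = 0.01208 / 0.05524 = 0.2187 m/s.

v = 0.2187 m/s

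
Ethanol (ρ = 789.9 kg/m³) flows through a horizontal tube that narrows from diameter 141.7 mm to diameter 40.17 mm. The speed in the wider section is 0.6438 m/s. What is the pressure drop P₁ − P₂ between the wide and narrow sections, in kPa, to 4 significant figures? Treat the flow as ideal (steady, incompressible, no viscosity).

Mass conservation (A₁v₁ = A₂v₂) gives v₂ = 0.6438 × 157.7/12.67 = 8.011 m/s.
The pipe is horizontal, so Bernoulli reduces to P₁ + ½ρv₁² = P₂ + ½ρv₂².
P₁ − P₂ = ½·789.9·(8.011² − 0.6438²) = ½·789.9·63.76 = 25180 Pa.

ΔP = 25.18 kPa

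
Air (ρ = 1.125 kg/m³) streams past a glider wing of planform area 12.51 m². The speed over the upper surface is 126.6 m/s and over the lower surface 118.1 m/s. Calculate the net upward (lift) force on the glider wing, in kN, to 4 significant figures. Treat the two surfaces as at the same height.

With equal heights on the two surfaces, Bernoulli gives P_lower − P_upper = ½ρ(v_upper² − v_lower²).
ΔP = ½·1.125·(126.6² − 118.1²) = 1170 Pa.
Lift = ΔP · A = 1170 × 12.51 = 14640 N.

F ≈ 14.64 kN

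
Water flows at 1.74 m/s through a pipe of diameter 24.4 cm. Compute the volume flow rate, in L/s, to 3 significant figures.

Q = A·v = 0.0468 m² × 1.74 m/s = 0.0814 m³/s.
Converting: 0.0814 m³/s × 1000 = 81.4 L/s.

Q = 81.4 L/s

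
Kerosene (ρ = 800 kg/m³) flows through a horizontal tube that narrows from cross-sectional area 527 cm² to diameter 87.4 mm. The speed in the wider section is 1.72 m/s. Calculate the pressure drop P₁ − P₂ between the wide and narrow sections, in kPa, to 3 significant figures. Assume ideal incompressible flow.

By continuity, v₂ = v₁·A₁/A₂ = 1.72·(527/60.0) = 15.1 m/s.
With no height change, Bernoulli's equation is P₁ + ½ρv₁² = P₂ + ½ρv₂².
P₁ − P₂ = ½·800·(15.1² − 1.72²) = ½·800·225 = 90100 Pa.

90.1 kPa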